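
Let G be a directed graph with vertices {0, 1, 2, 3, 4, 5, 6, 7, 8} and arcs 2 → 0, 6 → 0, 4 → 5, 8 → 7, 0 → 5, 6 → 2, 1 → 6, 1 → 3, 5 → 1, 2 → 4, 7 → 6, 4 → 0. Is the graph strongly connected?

No

There is no directed path from 2 to 8, so the graph is not strongly connected.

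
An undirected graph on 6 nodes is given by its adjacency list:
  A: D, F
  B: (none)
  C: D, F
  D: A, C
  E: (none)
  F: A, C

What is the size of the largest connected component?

4

E is isolated — a component by itself.
B is isolated — a component by itself.
Starting from A we can reach A, C, D, F. That is one component of size 4.
The largest has 4 vertices.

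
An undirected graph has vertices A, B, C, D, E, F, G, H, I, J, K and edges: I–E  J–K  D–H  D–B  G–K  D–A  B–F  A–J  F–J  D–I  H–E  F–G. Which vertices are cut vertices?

D

Removing D increases the component count from 2 to 3, so D is a cut vertex.
By contrast removing A leaves 2 components; it is not a cut vertex. No other vertex is a cut vertex either.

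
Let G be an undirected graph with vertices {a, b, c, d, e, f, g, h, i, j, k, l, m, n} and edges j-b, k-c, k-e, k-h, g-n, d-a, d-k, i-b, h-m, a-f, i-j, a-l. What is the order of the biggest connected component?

Starting from g we can reach g, n. That is one component of size 2.
Starting from b we can reach b, i, j. That is one component of size 3.
Starting from a we can reach a, c, d, e, f, h, k, l, m. That is one component of size 9.
The largest has 9 vertices.

9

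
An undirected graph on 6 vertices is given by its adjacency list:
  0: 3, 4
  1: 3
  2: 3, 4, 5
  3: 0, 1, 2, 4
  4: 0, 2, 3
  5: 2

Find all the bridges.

1-3, 2-5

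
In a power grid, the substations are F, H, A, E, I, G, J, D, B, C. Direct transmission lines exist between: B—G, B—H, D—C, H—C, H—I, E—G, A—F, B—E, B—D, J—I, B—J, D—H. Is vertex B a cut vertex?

Yes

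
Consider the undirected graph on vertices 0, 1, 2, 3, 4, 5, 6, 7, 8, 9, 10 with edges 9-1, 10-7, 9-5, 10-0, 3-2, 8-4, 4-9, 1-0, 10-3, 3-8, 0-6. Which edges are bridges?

0-6, 10-7, 2-3, 5-9

The edges on the cycle 10-3-8-4-9-1-0-10 are not bridges since each lies on that cycle.
But removing 10-7 disconnects 10 from 7; removing 6-0 disconnects 6 from 0; removing 2-3 disconnects 2 from 3; removing 5-9 disconnects 5 from 9 — these are bridges.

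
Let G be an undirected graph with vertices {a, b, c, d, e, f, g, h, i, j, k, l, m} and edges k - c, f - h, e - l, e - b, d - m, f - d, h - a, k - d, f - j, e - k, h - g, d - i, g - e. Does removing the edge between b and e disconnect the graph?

Yes

Removing b - e leaves no path between b and e: the component count goes from 1 to 2. So it is a bridge.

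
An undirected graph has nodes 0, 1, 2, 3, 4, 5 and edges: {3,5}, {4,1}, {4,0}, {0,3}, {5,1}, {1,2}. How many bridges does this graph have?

1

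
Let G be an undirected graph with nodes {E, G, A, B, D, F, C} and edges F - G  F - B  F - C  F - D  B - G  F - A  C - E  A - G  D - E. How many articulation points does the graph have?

1

Removing F increases the component count from 1 to 2, so F is a cut vertex.
By contrast removing D leaves 1 component; it is not a cut vertex. No other vertex is a cut vertex either.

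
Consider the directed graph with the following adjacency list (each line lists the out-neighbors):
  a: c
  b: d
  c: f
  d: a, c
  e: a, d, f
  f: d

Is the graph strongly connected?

No

There is no directed path from b to e, so the graph is not strongly connected.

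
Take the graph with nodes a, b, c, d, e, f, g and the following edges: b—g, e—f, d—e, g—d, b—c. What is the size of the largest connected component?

6

a is isolated — a component by itself.
Starting from b we can reach b, c, d, e, f, g. That is one component of size 6.
The largest has 6 vertices.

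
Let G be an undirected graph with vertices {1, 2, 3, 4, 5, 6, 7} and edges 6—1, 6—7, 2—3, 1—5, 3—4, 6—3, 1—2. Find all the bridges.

The edges on the cycle 6-1-2-3-6 are not bridges since each lies on that cycle.
But removing 1—5 disconnects 1 from 5; removing 3—4 disconnects 3 from 4; removing 6—7 disconnects 6 from 7 — these are bridges.

1-5, 3-4, 6-7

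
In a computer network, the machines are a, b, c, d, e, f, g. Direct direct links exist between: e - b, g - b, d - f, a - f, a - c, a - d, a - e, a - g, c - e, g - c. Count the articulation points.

1

Removing a increases the component count from 1 to 2, so a is a cut vertex.
By contrast removing c leaves 1 component; it is not a cut vertex. No other vertex is a cut vertex either.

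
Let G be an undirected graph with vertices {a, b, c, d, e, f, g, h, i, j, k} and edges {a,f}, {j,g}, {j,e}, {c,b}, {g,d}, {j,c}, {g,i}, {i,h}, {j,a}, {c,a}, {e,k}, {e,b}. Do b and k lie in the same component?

From b we can reach a, b, c, d, e, f, g, h, i, j, k, which includes k.

Yes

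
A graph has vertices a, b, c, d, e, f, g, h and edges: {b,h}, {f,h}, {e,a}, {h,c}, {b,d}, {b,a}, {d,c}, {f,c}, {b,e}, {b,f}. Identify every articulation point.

b

Removing b increases the component count from 2 to 3, so b is a cut vertex.
By contrast removing d leaves 2 components; it is not a cut vertex. No other vertex is a cut vertex either.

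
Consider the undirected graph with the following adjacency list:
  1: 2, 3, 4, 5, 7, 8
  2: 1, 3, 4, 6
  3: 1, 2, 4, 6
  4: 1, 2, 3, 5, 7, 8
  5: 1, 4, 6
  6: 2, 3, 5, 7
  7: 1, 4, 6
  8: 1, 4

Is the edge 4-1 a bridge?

No

After removing 4-1, the path 4-8-1 still connects them, so the edge is not a bridge.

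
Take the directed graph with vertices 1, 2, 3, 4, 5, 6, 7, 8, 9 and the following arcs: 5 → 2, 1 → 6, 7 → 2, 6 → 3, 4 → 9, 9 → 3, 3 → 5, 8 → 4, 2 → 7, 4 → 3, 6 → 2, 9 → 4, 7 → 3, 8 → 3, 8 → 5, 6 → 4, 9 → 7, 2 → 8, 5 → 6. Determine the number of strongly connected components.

2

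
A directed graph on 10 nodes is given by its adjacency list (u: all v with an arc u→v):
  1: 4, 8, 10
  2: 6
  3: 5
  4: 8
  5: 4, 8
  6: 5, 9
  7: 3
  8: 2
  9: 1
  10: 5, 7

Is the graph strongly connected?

Yes

From 9 we can reach every vertex (1, 2, 3, 4, 5, 6, 7, 8, 9, 10), and every vertex can reach 9 (1, 2, 3, 4, 5, 6, 7, 8, 9, 10). So the whole graph is one strongly connected component.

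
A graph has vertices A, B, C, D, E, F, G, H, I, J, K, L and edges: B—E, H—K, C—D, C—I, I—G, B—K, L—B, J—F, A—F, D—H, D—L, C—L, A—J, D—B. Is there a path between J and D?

No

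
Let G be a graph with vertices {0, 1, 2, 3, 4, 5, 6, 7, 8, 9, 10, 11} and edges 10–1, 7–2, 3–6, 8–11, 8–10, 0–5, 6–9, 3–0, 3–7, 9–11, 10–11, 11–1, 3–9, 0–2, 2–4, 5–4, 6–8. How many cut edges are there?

0

The edges on the cycle 0-5-4-2-0 are not bridges since each lies on that cycle.
Every edge lies on some cycle, so there are no bridges.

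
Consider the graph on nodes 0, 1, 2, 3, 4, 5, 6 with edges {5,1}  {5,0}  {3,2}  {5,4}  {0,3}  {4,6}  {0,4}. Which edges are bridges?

The edges on the cycle 5-0-4-5 are not bridges since each lies on that cycle.
But removing 5–1 disconnects 5 from 1; removing 3–0 disconnects 3 from 0; removing 4–6 disconnects 4 from 6; removing 3–2 disconnects 3 from 2 — these are bridges.

0-3, 1-5, 2-3, 4-6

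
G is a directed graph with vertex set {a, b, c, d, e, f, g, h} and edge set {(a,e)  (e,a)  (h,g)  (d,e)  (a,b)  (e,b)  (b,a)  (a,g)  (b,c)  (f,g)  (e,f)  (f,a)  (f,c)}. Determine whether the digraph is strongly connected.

No

There is no directed path from d to h, so the graph is not strongly connected.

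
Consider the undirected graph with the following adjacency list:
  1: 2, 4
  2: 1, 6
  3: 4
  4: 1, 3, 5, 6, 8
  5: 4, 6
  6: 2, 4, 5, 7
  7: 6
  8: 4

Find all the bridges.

The edges on the cycle 4-6-2-1-4 are not bridges since each lies on that cycle.
But removing 6-7 disconnects 6 from 7; removing 4-8 disconnects 4 from 8; removing 4-3 disconnects 4 from 3 — these are bridges.

3-4, 4-8, 6-7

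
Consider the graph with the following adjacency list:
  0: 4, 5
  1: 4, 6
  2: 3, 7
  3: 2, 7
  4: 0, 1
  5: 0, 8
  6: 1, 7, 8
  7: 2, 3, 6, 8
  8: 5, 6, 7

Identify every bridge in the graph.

The edges on the cycle 7-2-3-7 are not bridges since each lies on that cycle.
Every edge lies on some cycle, so there are no bridges.

none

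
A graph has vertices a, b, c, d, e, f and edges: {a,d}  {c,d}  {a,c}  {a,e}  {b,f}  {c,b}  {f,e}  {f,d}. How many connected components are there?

1

Starting from a we can reach a, b, c, d, e, f. That is one component of size 6.
Total: 1 component.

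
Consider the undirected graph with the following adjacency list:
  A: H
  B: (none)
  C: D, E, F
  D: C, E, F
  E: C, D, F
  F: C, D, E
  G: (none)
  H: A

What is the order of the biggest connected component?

B is isolated — a component by itself.
G is isolated — a component by itself.
Starting from A we can reach A, H. That is one component of size 2.
Starting from C we can reach C, D, E, F. That is one component of size 4.
The largest has 4 vertices.

4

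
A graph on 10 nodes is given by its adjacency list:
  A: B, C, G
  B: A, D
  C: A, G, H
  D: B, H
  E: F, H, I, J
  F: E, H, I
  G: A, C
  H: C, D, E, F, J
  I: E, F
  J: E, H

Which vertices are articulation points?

H

Removing H increases the component count from 1 to 2, so H is a cut vertex.
By contrast removing A leaves 1 component; it is not a cut vertex. No other vertex is a cut vertex either.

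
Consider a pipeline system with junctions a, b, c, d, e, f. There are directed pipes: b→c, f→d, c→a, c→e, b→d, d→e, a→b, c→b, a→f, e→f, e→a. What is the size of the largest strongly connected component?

{a, b, c, d, e, f} are all mutually reachable — one SCC of size 6.
The largest has 6 vertices.

6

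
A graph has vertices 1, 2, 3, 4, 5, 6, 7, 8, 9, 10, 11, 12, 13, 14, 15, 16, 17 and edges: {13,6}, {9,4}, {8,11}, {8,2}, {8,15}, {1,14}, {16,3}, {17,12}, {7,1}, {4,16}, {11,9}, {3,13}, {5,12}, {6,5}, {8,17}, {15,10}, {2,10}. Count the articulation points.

Removing 1 increases the component count from 2 to 3, so 1 is a cut vertex.
Removing 8 increases the component count from 2 to 3, so 8 is a cut vertex.
By contrast removing 13 leaves 2 components; it is not a cut vertex. No other vertex is a cut vertex either.

2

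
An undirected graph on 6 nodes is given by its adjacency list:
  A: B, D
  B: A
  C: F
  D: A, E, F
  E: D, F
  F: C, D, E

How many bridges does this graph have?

3

The edges on the cycle D-E-F-D are not bridges since each lies on that cycle.
But removing A-B disconnects A from B; removing F-C disconnects F from C; removing A-D disconnects A from D — these are bridges.
That makes 3 bridges.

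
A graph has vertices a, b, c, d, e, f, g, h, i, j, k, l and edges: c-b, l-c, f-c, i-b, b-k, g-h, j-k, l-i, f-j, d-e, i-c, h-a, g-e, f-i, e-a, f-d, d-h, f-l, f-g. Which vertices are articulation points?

f

Removing f increases the component count from 1 to 2, so f is a cut vertex.
By contrast removing i leaves 1 component; it is not a cut vertex. No other vertex is a cut vertex either.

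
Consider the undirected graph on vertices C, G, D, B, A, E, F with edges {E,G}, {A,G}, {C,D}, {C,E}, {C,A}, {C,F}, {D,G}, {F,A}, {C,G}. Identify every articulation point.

none

Removing D, for instance, still leaves 2 components. No single vertex removal increases the component count — the graph has no articulation points.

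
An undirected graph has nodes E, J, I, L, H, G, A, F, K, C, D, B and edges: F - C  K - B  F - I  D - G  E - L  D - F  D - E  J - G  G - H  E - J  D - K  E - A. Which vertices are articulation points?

Removing D increases the component count from 1 to 3, so D is a cut vertex.
Removing E increases the component count from 1 to 3, so E is a cut vertex.
Removing F increases the component count from 1 to 3, so F is a cut vertex.
Likewise G, K are cut vertices.
By contrast removing A leaves 1 component; it is not a cut vertex. No other vertex is a cut vertex either.

D, E, F, G, K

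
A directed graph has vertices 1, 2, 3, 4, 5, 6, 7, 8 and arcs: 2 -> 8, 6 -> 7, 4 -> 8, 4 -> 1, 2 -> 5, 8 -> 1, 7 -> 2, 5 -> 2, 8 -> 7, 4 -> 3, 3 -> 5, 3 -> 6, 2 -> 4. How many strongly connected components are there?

2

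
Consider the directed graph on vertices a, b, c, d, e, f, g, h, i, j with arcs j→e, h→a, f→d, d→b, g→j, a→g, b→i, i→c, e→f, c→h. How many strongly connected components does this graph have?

1

{a, b, c, d, e, f, g, h, i, j} are all mutually reachable — one SCC of size 10.
That gives 1 strongly connected component.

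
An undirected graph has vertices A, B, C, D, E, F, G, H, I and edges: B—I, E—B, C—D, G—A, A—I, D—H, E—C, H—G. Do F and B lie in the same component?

No

The component containing F is {F}, and B is not in it.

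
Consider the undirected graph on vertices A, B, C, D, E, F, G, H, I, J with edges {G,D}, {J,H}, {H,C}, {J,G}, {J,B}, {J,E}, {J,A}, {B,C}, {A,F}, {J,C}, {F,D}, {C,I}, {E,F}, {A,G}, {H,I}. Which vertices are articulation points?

J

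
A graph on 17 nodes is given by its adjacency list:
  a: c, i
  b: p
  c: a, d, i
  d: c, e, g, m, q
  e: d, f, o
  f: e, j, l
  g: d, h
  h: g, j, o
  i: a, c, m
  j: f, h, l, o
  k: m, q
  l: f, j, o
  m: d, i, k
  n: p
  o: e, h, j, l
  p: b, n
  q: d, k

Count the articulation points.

Removing d increases the component count from 2 to 3, so d is a cut vertex.
Removing p increases the component count from 2 to 3, so p is a cut vertex.
By contrast removing h leaves 2 components; it is not a cut vertex. No other vertex is a cut vertex either.

2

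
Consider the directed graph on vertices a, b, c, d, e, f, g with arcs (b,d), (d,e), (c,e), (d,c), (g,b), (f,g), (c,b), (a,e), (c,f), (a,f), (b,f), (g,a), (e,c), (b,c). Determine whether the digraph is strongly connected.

From e we can reach every vertex (a, b, c, d, e, f, g), and every vertex can reach e (a, b, c, d, e, f, g). So the whole graph is one strongly connected component.

Yes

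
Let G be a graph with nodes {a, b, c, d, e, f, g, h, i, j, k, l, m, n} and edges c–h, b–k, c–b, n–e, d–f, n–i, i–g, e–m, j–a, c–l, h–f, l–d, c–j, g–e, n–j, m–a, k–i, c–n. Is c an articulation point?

Yes

Deleting c raises the number of components from 1 to 2, so c is a cut vertex.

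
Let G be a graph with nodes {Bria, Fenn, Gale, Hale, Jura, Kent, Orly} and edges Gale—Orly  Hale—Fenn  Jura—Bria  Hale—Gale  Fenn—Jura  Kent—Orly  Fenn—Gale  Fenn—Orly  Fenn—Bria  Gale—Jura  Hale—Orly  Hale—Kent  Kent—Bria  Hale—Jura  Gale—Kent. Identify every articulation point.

none

Removing Jura, for instance, still leaves 1 component. No single vertex removal increases the component count — the graph has no articulation points.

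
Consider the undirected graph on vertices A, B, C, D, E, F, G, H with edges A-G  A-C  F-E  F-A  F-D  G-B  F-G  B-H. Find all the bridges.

The edges on the cycle F-A-G-F are not bridges since each lies on that cycle.
But removing F-E disconnects F from E; removing F-D disconnects F from D; removing G-B disconnects G from B; removing A-C disconnects A from C — these are bridges.
In total 5 edges are bridges.

A-C, B-G, B-H, D-F, E-F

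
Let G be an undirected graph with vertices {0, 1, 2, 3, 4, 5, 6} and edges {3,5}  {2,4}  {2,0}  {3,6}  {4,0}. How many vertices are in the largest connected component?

3

1 is isolated — a component by itself.
Starting from 3 we can reach 3, 5, 6. That is one component of size 3.
Starting from 0 we can reach 0, 2, 4. That is one component of size 3.
The largest has 3 vertices.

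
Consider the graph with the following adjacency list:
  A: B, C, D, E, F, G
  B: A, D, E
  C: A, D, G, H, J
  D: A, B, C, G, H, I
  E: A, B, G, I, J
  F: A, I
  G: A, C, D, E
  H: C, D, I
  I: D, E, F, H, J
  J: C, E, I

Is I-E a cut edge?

No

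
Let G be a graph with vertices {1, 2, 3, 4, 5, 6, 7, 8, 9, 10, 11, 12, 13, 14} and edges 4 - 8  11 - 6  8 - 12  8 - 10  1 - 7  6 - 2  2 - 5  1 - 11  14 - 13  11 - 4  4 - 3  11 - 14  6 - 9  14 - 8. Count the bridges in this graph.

10

The edges on the cycle 11-4-8-14-11 are not bridges since each lies on that cycle.
But removing 4 - 3 disconnects 4 from 3; removing 13 - 14 disconnects 13 from 14; removing 11 - 1 disconnects 11 from 1; removing 7 - 1 disconnects 7 from 1 — these are bridges.
In total 10 edges are bridges.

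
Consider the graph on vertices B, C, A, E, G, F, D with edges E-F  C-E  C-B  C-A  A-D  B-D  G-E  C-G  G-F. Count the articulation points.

1

Removing C increases the component count from 1 to 2, so C is a cut vertex.
By contrast removing F leaves 1 component; it is not a cut vertex. No other vertex is a cut vertex either.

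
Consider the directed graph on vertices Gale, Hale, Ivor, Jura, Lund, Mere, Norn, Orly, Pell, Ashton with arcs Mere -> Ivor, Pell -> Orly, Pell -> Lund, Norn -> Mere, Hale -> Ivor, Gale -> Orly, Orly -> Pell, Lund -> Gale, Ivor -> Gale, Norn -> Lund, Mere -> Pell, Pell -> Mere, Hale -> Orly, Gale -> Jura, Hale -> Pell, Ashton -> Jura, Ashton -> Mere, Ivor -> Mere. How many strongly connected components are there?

{Gale, Ivor, Lund, Mere, Orly, Pell} are all mutually reachable — one SCC of size 6.
{Norn} is an SCC by itself.
{Jura} is an SCC by itself.
{Hale} is an SCC by itself.
{Ashton} is an SCC by itself.
That gives 5 strongly connected components.

5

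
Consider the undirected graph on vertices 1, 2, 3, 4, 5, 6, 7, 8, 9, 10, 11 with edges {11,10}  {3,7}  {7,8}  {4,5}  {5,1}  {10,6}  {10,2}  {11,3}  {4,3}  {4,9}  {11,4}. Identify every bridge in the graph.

1-5, 10-11, 10-2, 10-6, 3-7, 4-5, 4-9, 7-8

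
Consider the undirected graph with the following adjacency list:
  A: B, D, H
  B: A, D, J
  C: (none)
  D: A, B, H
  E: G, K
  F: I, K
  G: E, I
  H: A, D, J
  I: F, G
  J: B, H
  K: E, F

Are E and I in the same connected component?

Yes

From E we can reach E, F, G, I, K, which includes I.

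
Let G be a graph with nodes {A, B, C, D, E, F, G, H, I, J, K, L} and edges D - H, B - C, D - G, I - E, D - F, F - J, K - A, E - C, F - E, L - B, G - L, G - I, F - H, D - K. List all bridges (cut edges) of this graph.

The edges on the cycle D-F-E-I-G-D are not bridges since each lies on that cycle.
But removing D - K disconnects D from K; removing A - K disconnects A from K; removing F - J disconnects F from J — these are bridges.

A-K, D-K, F-J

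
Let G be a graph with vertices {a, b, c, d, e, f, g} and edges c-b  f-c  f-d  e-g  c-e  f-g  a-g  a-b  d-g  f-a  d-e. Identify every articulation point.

none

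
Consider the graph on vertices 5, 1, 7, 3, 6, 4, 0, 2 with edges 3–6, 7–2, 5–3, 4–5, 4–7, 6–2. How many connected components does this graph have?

0 is isolated — a component by itself.
1 is isolated — a component by itself.
Starting from 2 we can reach 2, 3, 4, 5, 6, 7. That is one component of size 6.
Total: 3 components.

3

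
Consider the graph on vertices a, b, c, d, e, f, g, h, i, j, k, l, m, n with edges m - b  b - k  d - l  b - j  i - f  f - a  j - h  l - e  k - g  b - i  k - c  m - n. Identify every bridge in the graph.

a-f, b-i, b-j, b-k, b-m, c-k, d-l, e-l, f-i, g-k, h-j, m-n

removing g - k disconnects g from k; removing b - j disconnects b from j; removing i - f disconnects i from f; removing i - b disconnects i from b — these are bridges.
In total 12 edges are bridges.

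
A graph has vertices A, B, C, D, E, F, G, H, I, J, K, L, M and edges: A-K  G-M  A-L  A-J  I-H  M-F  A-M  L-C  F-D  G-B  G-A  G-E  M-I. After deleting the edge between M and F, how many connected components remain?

Before removal there is 1 component.
M-F is a bridge — removing it separates M's side from F's side.
After removal: 2 components.

2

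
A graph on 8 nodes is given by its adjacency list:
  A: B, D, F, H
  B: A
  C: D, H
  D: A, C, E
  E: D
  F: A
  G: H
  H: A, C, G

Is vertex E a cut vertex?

No

Deleting E leaves 1 component (was 1), so E is not a cut vertex.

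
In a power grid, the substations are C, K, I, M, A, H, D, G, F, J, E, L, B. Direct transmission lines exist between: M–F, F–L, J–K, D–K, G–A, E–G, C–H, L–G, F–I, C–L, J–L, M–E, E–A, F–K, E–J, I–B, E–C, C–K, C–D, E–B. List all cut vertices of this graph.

C

Removing C increases the component count from 1 to 2, so C is a cut vertex.
By contrast removing M leaves 1 component; it is not a cut vertex. No other vertex is a cut vertex either.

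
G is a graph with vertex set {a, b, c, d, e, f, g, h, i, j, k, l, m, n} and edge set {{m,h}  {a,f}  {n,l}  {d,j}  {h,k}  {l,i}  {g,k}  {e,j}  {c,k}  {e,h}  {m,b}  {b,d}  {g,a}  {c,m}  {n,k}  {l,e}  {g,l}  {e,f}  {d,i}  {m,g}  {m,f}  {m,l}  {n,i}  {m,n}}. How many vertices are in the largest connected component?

14

Starting from a we can reach a, b, c, d, e, f, g, h, i, j, k, l, m, n. That is one component of size 14.
The largest has 14 vertices.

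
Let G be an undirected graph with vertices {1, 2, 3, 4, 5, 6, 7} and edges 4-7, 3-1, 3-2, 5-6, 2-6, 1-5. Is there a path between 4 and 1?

The component containing 4 is {4, 7}, and 1 is not in it.

No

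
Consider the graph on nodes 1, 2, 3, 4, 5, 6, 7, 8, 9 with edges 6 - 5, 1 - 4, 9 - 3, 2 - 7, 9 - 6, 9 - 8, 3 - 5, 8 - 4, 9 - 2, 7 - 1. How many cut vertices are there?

1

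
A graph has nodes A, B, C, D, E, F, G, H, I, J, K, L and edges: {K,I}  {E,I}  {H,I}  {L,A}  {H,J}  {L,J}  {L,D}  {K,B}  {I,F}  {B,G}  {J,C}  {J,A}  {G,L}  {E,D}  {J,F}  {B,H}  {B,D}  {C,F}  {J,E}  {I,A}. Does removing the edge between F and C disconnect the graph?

After removing F–C, the path F-J-C still connects them, so the edge is not a bridge.

No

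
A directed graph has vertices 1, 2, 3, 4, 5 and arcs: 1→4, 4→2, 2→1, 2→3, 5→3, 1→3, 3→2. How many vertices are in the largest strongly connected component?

{1, 2, 3, 4} are all mutually reachable — one SCC of size 4.
{5} is an SCC by itself.
The largest has 4 vertices.

4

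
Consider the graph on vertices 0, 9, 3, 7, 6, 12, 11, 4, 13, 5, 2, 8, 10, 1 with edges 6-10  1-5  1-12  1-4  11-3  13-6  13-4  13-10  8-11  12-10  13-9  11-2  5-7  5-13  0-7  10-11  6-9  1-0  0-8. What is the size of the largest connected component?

14

Starting from 0 we can reach 0, 1, 2, 3, 4, 5, 6, 7, 8, 9, 10, 11, 12, 13. That is one component of size 14.
The largest has 14 vertices.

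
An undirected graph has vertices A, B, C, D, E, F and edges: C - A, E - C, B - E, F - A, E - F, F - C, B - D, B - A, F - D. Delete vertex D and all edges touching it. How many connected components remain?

1

With D gone, the remaining components are: {A, B, C, E, F}.
That is 1 component.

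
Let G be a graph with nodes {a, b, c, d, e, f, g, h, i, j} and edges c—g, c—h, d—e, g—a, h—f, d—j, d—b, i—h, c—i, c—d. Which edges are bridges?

a-g, b-d, c-d, c-g, d-e, d-j, f-h

The edges on the cycle c-i-h-c are not bridges since each lies on that cycle.
But removing d—c disconnects d from c; removing b—d disconnects b from d; removing c—g disconnects c from g; removing j—d disconnects j from d — these are bridges.
In total 7 edges are bridges.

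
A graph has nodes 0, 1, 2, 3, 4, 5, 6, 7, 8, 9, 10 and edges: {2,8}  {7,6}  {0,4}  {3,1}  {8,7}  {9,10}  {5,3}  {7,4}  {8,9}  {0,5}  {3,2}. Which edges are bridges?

The edges on the cycle 0-5-3-2-8-7-4-0 are not bridges since each lies on that cycle.
But removing 6 - 7 disconnects 6 from 7; removing 1 - 3 disconnects 1 from 3; removing 10 - 9 disconnects 10 from 9; removing 8 - 9 disconnects 8 from 9 — these are bridges.

1-3, 10-9, 6-7, 8-9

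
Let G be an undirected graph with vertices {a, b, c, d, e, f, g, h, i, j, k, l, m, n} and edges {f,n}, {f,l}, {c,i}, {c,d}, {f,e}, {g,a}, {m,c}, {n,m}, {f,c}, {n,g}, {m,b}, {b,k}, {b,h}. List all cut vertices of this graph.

Removing b increases the component count from 2 to 4, so b is a cut vertex.
Removing c increases the component count from 2 to 4, so c is a cut vertex.
Removing f increases the component count from 2 to 4, so f is a cut vertex.
Likewise g, m, n are cut vertices.
By contrast removing k leaves 2 components; it is not a cut vertex. No other vertex is a cut vertex either.

b, c, f, g, m, n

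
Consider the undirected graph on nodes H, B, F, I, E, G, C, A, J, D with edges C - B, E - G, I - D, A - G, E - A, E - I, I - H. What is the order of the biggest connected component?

6

J is isolated — a component by itself.
F is isolated — a component by itself.
Starting from B we can reach B, C. That is one component of size 2.
Starting from A we can reach A, D, E, G, H, I. That is one component of size 6.
The largest has 6 vertices.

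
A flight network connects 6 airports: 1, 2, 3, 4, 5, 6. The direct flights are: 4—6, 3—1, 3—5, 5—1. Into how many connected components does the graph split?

3

2 is isolated — a component by itself.
Starting from 4 we can reach 4, 6. That is one component of size 2.
Starting from 1 we can reach 1, 3, 5. That is one component of size 3.
Total: 3 components.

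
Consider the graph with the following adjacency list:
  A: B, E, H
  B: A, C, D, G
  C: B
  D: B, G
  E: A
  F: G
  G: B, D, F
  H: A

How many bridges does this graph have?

5

The edges on the cycle B-G-D-B are not bridges since each lies on that cycle.
But removing A-E disconnects A from E; removing G-F disconnects G from F; removing B-C disconnects B from C; removing B-A disconnects B from A — these are bridges.
In total 5 edges are bridges.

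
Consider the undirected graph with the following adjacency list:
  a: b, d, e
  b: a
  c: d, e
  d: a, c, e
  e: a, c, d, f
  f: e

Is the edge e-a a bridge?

After removing e-a, the path e-d-a still connects them, so the edge is not a bridge.

No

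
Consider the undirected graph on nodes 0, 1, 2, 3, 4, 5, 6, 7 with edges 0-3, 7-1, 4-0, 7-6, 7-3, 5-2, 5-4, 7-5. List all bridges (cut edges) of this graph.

1-7, 2-5, 6-7

The edges on the cycle 7-5-4-0-3-7 are not bridges since each lies on that cycle.
But removing 5-2 disconnects 5 from 2; removing 7-6 disconnects 7 from 6; removing 7-1 disconnects 7 from 1 — these are bridges.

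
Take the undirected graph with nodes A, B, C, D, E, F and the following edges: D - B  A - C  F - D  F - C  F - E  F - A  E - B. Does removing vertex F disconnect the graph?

Deleting F raises the number of components from 1 to 2, so F is a cut vertex.

Yes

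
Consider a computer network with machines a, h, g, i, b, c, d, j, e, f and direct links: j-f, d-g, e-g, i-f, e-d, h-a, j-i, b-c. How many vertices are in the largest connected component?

Starting from b we can reach b, c. That is one component of size 2.
Starting from a we can reach a, h. That is one component of size 2.
Starting from f we can reach f, i, j. That is one component of size 3.
Starting from d we can reach d, e, g. That is one component of size 3.
The largest has 3 vertices.

3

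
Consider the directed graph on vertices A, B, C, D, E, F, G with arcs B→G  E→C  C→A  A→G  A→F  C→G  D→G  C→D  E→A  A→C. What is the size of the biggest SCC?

{A, C} are all mutually reachable — one SCC of size 2.
{B} is an SCC by itself.
{D} is an SCC by itself.
{F} is an SCC by itself.
{G} is an SCC by itself.
(and 1 more singleton SCC)
The largest has 2 vertices.

2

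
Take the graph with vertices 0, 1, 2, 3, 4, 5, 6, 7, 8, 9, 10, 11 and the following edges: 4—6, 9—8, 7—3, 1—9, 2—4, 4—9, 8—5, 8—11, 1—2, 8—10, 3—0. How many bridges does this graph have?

7

The edges on the cycle 1-2-4-9-1 are not bridges since each lies on that cycle.
But removing 7—3 disconnects 7 from 3; removing 4—6 disconnects 4 from 6; removing 8—11 disconnects 8 from 11; removing 9—8 disconnects 9 from 8 — these are bridges.
In total 7 edges are bridges.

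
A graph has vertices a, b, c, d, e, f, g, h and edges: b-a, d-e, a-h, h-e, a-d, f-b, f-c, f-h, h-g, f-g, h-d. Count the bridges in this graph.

1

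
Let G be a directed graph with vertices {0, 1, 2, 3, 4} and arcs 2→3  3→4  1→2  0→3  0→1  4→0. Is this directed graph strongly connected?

Yes

From 1 we can reach every vertex (0, 1, 2, 3, 4), and every vertex can reach 1 (0, 1, 2, 3, 4). So the whole graph is one strongly connected component.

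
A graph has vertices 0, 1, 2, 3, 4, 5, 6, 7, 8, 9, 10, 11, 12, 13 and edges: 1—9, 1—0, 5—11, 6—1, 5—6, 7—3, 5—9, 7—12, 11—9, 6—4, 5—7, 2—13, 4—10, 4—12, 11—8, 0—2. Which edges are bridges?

0-1, 0-2, 10-4, 11-8, 13-2, 3-7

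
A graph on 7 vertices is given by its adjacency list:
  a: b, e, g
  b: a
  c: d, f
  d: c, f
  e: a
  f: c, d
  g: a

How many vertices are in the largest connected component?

4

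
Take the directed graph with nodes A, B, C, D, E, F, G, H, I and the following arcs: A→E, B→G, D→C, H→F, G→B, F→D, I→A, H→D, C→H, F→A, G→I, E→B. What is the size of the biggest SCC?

5

{A, B, E, G, I} are all mutually reachable — one SCC of size 5.
{C, D, F, H} are all mutually reachable — one SCC of size 4.
The largest has 5 vertices.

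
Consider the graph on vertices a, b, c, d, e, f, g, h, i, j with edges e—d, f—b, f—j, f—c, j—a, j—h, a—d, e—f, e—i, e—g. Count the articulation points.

3

Removing e increases the component count from 1 to 3, so e is a cut vertex.
Removing f increases the component count from 1 to 3, so f is a cut vertex.
Removing j increases the component count from 1 to 2, so j is a cut vertex.
By contrast removing b leaves 1 component; it is not a cut vertex. No other vertex is a cut vertex either.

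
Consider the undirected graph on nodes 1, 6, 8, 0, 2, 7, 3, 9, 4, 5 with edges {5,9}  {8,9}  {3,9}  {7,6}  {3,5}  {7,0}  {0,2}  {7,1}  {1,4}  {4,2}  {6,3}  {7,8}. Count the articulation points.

1

Removing 7 increases the component count from 1 to 2, so 7 is a cut vertex.
By contrast removing 9 leaves 1 component; it is not a cut vertex. No other vertex is a cut vertex either.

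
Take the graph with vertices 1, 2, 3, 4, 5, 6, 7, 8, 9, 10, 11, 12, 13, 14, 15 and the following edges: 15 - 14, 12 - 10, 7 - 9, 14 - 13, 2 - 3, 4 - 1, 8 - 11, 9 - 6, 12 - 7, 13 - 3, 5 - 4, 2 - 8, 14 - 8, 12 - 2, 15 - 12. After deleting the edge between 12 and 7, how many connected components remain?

Before removal there are 2 components.
12 - 7 is a bridge — removing it separates 12's side from 7's side.
After removal: 3 components.

3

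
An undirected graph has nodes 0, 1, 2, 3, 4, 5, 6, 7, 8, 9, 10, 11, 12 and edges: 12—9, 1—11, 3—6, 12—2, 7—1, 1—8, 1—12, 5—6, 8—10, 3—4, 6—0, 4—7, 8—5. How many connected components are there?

1

Starting from 0 we can reach 0, 1, 2, 3, 4, 5, 6, 7, 8, 9, 10, 11, 12. That is one component of size 13.
Total: 1 component.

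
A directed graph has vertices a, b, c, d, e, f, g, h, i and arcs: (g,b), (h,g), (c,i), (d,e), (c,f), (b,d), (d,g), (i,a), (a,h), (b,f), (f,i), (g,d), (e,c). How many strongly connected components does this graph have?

{a, b, c, d, e, f, g, h, i} are all mutually reachable — one SCC of size 9.
That gives 1 strongly connected component.

1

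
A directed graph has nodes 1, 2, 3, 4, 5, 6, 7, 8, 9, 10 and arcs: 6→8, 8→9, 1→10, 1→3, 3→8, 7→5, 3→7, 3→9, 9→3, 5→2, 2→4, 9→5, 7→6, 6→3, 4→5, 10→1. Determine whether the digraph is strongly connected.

No

There is no directed path from 3 to 1, so the graph is not strongly connected.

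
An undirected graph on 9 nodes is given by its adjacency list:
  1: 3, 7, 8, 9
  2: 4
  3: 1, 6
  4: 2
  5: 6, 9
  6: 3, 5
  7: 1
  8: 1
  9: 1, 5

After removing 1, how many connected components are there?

With 1 gone, the remaining components are: {7}; {8}; {2, 4}; {3, 5, 6, 9}.
That is 4 components.

4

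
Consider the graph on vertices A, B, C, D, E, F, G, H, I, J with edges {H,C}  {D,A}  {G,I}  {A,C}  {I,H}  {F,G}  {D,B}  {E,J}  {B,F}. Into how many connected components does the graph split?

2

Starting from E we can reach E, J. That is one component of size 2.
Starting from A we can reach A, B, C, D, F, G, H, I. That is one component of size 8.
Total: 2 components.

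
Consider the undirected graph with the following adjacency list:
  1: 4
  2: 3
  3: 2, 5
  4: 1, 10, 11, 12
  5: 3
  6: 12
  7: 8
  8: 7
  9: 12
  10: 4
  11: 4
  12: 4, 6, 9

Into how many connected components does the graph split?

Starting from 7 we can reach 7, 8. That is one component of size 2.
Starting from 2 we can reach 2, 3, 5. That is one component of size 3.
Starting from 1 we can reach 1, 4, 6, 9, 10, 11, 12. That is one component of size 7.
Total: 3 components.

3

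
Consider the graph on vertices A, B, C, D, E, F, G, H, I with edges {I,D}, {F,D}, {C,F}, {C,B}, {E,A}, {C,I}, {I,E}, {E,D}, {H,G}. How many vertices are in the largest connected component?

7

Starting from G we can reach G, H. That is one component of size 2.
Starting from A we can reach A, B, C, D, E, F, I. That is one component of size 7.
The largest has 7 vertices.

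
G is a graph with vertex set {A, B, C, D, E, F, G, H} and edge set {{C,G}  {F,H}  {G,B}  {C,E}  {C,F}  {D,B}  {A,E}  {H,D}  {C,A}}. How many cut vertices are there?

1

Removing C increases the component count from 1 to 2, so C is a cut vertex.
By contrast removing E leaves 1 component; it is not a cut vertex. No other vertex is a cut vertex either.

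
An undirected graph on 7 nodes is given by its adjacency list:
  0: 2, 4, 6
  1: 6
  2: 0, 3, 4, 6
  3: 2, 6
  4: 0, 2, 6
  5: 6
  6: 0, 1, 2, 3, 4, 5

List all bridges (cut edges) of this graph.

1-6, 5-6

The edges on the cycle 2-6-3-2 are not bridges since each lies on that cycle.
But removing 5-6 disconnects 5 from 6; removing 1-6 disconnects 1 from 6 — these are bridges.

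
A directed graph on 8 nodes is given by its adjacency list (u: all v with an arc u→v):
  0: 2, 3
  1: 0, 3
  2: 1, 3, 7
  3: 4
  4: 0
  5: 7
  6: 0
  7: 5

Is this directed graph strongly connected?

There is no directed path from 7 to 2, so the graph is not strongly connected.

No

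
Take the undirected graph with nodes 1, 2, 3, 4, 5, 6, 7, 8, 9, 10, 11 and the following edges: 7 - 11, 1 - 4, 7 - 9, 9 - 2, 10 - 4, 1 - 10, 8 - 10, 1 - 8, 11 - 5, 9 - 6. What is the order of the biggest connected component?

3 is isolated — a component by itself.
Starting from 1 we can reach 1, 4, 8, 10. That is one component of size 4.
Starting from 2 we can reach 2, 5, 6, 7, 9, 11. That is one component of size 6.
The largest has 6 vertices.

6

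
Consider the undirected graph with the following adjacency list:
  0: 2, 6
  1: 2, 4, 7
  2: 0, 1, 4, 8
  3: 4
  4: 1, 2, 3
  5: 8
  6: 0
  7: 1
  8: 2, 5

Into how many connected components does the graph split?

Starting from 0 we can reach 0, 1, 2, 3, 4, 5, 6, 7, 8. That is one component of size 9.
Total: 1 component.

1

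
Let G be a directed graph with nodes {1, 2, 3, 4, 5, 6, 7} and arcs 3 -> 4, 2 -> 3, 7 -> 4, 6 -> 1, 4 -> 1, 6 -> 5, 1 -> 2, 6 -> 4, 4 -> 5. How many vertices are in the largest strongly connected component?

4

{1, 2, 3, 4} are all mutually reachable — one SCC of size 4.
{7} is an SCC by itself.
{5} is an SCC by itself.
{6} is an SCC by itself.
The largest has 4 vertices.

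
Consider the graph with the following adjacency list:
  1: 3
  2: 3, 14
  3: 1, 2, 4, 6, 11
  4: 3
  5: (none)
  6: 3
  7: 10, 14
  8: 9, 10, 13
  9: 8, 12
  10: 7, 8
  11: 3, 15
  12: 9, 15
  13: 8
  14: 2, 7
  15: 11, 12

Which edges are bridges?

The edges on the cycle 7-10-8-9-12-15-11-3-2-14-7 are not bridges since each lies on that cycle.
But removing 1-3 disconnects 1 from 3; removing 6-3 disconnects 6 from 3; removing 4-3 disconnects 4 from 3; removing 8-13 disconnects 8 from 13 — these are bridges.

1-3, 13-8, 3-4, 3-6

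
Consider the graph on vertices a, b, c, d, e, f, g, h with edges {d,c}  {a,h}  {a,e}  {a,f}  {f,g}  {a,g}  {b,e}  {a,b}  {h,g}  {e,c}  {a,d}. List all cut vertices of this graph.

a

Removing a increases the component count from 1 to 2, so a is a cut vertex.
By contrast removing e leaves 1 component; it is not a cut vertex. No other vertex is a cut vertex either.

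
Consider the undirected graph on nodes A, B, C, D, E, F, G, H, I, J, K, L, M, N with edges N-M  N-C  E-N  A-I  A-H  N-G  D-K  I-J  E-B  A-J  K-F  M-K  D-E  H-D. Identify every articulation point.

Removing A increases the component count from 2 to 3, so A is a cut vertex.
Removing D increases the component count from 2 to 3, so D is a cut vertex.
Removing E increases the component count from 2 to 3, so E is a cut vertex.
Likewise H, K, N are cut vertices.
By contrast removing I leaves 2 components; it is not a cut vertex. No other vertex is a cut vertex either.

A, D, E, H, K, N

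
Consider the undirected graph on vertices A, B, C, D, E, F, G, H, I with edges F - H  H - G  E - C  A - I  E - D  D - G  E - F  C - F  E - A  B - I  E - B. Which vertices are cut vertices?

E

Removing E increases the component count from 1 to 2, so E is a cut vertex.
By contrast removing H leaves 1 component; it is not a cut vertex. No other vertex is a cut vertex either.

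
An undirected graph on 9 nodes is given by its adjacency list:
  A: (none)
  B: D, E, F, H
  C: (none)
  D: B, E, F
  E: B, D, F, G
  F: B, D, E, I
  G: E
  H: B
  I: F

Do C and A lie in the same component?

No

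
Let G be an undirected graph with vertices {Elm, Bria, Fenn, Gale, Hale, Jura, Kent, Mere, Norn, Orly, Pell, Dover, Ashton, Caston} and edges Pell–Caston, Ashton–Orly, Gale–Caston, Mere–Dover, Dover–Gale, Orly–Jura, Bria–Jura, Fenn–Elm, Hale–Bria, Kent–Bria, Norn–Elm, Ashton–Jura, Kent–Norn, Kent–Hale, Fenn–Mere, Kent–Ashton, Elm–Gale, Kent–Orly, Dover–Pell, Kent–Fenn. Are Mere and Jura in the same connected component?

Yes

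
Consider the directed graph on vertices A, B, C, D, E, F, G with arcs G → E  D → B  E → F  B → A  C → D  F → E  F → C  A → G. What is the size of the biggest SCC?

{A, B, C, D, E, F, G} are all mutually reachable — one SCC of size 7.
The largest has 7 vertices.

7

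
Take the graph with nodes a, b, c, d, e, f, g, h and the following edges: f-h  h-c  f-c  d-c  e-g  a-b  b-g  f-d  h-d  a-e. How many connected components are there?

Starting from a we can reach a, b, e, g. That is one component of size 4.
Starting from c we can reach c, d, f, h. That is one component of size 4.
Total: 2 components.

2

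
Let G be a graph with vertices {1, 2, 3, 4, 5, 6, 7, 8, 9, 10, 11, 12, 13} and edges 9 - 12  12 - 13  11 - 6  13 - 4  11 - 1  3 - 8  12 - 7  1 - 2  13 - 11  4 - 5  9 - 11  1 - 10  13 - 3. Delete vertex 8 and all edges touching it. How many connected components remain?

1

With 8 gone, the remaining components are: {1, 2, 3, 4, 5, 6, 7, 9, 10, 11, 12, 13}.
That is 1 component.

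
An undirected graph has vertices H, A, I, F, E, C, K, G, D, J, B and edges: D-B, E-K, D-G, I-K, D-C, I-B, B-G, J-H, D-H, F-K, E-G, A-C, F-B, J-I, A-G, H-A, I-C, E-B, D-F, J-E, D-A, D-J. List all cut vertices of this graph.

Removing F, for instance, still leaves 1 component. No single vertex removal increases the component count — the graph has no articulation points.

none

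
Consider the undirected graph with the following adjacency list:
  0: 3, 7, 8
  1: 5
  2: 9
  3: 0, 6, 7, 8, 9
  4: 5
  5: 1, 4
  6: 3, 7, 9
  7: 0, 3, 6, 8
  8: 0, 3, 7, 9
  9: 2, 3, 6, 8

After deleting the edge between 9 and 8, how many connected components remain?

2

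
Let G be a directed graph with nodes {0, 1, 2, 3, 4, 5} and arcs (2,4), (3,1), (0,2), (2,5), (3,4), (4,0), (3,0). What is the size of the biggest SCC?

3

{0, 2, 4} are all mutually reachable — one SCC of size 3.
{1} is an SCC by itself.
{3} is an SCC by itself.
{5} is an SCC by itself.
The largest has 3 vertices.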